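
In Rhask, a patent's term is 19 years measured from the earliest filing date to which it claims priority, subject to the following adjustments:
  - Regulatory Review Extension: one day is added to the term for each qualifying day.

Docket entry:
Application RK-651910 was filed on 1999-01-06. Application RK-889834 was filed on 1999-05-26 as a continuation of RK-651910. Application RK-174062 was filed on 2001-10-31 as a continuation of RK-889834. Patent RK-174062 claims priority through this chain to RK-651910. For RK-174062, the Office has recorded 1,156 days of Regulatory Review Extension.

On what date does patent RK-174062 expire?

Earliest priority filing: 6 January 1999.
Base term: 6 January 1999 + 19 years → 6 January 2018.
Regulatory Review Extension: +1156 days → 7 March 2021.

2021-03-07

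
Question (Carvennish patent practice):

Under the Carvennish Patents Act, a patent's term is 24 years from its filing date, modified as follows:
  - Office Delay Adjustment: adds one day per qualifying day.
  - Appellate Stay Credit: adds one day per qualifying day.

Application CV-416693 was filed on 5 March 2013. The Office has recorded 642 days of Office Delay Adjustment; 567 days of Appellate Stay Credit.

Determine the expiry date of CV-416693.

2040-06-26

Base term: filing date + 24 years → 5 March 2037.
Office Delay Adjustment: +642 days → 7 December 2038.
Appellate Stay Credit: +567 days → 26 June 2040.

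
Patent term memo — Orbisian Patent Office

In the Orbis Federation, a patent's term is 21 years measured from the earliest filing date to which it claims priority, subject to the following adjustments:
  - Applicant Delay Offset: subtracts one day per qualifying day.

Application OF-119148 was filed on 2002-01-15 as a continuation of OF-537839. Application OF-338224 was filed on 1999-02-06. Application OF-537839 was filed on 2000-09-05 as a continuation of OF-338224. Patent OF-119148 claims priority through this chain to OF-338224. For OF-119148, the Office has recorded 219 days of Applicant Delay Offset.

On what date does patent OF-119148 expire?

July 2, 2019

Earliest priority filing: 6 February 1999.
Base term: 6 February 1999 + 21 years → 6 February 2020.
Applicant Delay Offset: −219 days → 2 July 2019.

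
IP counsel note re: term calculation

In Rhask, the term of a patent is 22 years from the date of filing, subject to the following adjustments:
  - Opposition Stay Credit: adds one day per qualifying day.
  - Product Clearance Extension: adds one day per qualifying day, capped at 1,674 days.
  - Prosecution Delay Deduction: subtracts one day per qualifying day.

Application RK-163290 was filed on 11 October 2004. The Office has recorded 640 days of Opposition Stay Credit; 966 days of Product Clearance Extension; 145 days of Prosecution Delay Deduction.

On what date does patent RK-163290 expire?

2030-10-11

Base term: filing date + 22 years → 11 October 2026.
Opposition Stay Credit: +640 days → 12 July 2028.
Product Clearance Extension: 966 days (within the 1674-day cap) → +966 days → 5 March 2031.
Prosecution Delay Deduction: −145 days → 11 October 2030.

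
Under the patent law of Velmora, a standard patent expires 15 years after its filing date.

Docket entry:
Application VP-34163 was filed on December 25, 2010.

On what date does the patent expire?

2025-12-25

Filing date + 15 years → 25 December 2025.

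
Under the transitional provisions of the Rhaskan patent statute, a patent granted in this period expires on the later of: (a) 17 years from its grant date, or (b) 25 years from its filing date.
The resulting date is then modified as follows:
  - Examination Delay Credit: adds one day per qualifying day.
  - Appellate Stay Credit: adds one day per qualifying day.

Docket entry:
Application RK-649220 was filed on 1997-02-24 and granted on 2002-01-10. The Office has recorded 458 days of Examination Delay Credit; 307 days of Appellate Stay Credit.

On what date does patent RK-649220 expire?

(a) grant + 17 years → 10 January 2019.
(b) filing + 25 years → 24 February 2022.
Later of the two: 24 February 2022.
Examination Delay Credit: +458 days → 28 May 2023.
Appellate Stay Credit: +307 days → 30 March 2024.

2024-03-30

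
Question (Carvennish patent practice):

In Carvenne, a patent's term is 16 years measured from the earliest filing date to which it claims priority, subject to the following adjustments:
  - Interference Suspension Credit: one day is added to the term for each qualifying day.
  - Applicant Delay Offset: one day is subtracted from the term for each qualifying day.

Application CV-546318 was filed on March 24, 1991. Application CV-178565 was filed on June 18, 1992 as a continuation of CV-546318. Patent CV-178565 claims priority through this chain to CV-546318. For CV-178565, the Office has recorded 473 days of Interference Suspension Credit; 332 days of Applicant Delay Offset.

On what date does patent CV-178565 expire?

2007-08-12

Earliest priority filing: 24 March 1991.
Base term: 24 March 1991 + 16 years → 24 March 2007.
Interference Suspension Credit: +473 days → 9 July 2008.
Applicant Delay Offset: −332 days → 12 August 2007.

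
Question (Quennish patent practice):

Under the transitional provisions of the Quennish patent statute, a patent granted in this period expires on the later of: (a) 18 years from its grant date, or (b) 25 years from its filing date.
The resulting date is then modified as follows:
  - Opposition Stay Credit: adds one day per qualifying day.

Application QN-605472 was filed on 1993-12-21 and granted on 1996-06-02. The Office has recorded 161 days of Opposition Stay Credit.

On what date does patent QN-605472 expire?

(a) grant + 18 years → 2 June 2014.
(b) filing + 25 years → 21 December 2018.
Later of the two: 21 December 2018.
Opposition Stay Credit: +161 days → 31 May 2019.

May 31, 2019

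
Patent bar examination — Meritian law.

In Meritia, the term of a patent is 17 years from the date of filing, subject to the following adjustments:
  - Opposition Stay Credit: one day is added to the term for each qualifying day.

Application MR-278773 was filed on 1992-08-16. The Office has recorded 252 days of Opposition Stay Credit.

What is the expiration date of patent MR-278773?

Base term: filing date + 17 years → 16 August 2009.
Opposition Stay Credit: +252 days → 25 April 2010.

April 25, 2010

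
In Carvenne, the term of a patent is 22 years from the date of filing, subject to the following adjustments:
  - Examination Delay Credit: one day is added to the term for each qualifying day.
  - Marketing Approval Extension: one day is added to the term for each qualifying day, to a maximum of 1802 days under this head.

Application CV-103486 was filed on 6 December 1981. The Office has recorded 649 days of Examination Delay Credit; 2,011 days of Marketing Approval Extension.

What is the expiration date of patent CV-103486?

August 22, 2010

Base term: filing date + 22 years → 6 December 2003.
Examination Delay Credit: +649 days → 15 September 2005.
Marketing Approval Extension: 2011 days claimed exceeds the 1802-day cap, so +1802 days → 22 August 2010.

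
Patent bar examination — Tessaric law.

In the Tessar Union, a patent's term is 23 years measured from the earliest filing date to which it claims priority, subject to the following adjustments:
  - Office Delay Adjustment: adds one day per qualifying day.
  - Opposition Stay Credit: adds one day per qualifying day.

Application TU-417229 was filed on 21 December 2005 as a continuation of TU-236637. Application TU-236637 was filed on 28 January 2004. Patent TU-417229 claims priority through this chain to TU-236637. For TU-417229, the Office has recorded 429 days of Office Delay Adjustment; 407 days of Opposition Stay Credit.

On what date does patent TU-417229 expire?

May 13, 2029

Earliest priority filing: 28 January 2004.
Base term: 28 January 2004 + 23 years → 28 January 2027.
Office Delay Adjustment: +429 days → 1 April 2028.
Opposition Stay Credit: +407 days → 13 May 2029.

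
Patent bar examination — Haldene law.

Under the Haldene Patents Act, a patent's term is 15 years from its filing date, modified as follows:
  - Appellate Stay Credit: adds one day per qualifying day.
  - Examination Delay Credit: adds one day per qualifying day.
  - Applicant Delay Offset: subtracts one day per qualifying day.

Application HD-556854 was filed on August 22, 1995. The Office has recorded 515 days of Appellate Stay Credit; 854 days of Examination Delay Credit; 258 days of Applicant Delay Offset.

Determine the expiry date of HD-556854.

September 6, 2013

Base term: filing date + 15 years → 22 August 2010.
Appellate Stay Credit: +515 days → 19 January 2012.
Examination Delay Credit: +854 days → 22 May 2014.
Applicant Delay Offset: −258 days → 6 September 2013.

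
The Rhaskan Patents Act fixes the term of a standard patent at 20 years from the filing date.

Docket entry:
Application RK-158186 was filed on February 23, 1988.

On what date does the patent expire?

Filing date + 20 years → 23 February 2008.

February 23, 2008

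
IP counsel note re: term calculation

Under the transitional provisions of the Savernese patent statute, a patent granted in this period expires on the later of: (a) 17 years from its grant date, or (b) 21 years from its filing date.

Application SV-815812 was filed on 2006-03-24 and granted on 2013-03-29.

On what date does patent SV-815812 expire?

(a) grant + 17 years → 29 March 2030.
(b) filing + 21 years → 24 March 2027.
Later of the two: 29 March 2030.

March 29, 2030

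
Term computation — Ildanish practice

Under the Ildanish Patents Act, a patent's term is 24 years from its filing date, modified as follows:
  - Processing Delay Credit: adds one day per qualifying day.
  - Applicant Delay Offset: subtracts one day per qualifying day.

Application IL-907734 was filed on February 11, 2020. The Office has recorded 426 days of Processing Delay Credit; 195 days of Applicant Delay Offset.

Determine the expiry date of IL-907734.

Base term: filing date + 24 years → 11 February 2044.
Processing Delay Credit: +426 days → 12 April 2045.
Applicant Delay Offset: −195 days → 29 September 2044.

2044-09-29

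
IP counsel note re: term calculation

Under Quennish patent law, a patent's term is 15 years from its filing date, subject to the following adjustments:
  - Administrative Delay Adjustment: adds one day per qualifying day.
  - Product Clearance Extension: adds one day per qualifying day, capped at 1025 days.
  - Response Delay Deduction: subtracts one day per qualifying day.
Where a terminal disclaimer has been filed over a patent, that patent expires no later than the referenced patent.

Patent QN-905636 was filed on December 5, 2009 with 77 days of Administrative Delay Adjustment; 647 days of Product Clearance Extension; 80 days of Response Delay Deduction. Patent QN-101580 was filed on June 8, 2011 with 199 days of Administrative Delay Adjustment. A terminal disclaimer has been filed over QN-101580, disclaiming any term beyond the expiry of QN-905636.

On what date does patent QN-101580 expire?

2026-09-10

Natural term of QN-101580:
  Base: filing + 15 years → 8 June 2026.
  Administrative Delay Adjustment: +199 days → 24 December 2026.
Expiry of referenced patent QN-905636:
  Base: filing + 15 years → 5 December 2024.
  Administrative Delay Adjustment: +77 days → 20 February 2025.
  Product Clearance Extension: 647 days (within the 1025-day cap) → +647 days → 29 November 2026.
  Response Delay Deduction: −80 days → 10 September 2026.
Terminal disclaimer: QN-101580 expires on the earlier of 24 December 2026 and 10 September 2026.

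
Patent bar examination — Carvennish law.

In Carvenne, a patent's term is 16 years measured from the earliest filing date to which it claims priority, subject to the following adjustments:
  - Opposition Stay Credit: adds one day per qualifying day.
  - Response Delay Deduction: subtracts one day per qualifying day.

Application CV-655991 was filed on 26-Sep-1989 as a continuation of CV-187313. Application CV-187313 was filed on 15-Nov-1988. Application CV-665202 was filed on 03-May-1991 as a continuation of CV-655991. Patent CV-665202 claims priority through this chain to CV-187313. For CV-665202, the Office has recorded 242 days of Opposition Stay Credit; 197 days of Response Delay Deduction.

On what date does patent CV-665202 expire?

2004-12-30

Earliest priority filing: 15 November 1988.
Base term: 15 November 1988 + 16 years → 15 November 2004.
Opposition Stay Credit: +242 days → 15 July 2005.
Response Delay Deduction: −197 days → 30 December 2004.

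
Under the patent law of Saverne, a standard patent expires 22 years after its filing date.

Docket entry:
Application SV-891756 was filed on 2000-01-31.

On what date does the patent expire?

2022-01-31

Filing date + 22 years → 31 January 2022.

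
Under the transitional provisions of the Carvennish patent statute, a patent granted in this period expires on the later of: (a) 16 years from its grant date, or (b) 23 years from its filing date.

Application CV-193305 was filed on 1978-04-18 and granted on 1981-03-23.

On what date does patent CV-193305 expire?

April 18, 2001

(a) grant + 16 years → 23 March 1997.
(b) filing + 23 years → 18 April 2001.
Later of the two: 18 April 2001.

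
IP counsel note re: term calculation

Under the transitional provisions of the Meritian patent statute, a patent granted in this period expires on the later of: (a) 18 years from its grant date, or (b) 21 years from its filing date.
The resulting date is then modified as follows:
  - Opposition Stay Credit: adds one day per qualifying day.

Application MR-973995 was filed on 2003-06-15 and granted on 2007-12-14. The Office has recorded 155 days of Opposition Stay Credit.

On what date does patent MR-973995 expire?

2026-05-18

(a) grant + 18 years → 14 December 2025.
(b) filing + 21 years → 15 June 2024.
Later of the two: 14 December 2025.
Opposition Stay Credit: +155 days → 18 May 2026.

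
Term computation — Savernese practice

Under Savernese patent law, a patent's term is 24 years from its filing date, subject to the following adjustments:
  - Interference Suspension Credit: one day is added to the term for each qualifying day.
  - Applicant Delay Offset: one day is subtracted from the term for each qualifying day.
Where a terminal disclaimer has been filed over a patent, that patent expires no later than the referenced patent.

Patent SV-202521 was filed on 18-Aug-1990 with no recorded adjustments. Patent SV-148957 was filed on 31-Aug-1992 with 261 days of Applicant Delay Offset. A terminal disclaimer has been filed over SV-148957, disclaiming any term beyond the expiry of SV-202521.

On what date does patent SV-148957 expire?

Natural term of SV-148957:
  Base: filing + 24 years → 31 August 2016.
  Applicant Delay Offset: −261 days → 14 December 2015.
Expiry of referenced patent SV-202521:
  Base: filing + 24 years → 18 August 2014.
Terminal disclaimer: SV-148957 expires on the earlier of 14 December 2015 and 18 August 2014.

2014-08-18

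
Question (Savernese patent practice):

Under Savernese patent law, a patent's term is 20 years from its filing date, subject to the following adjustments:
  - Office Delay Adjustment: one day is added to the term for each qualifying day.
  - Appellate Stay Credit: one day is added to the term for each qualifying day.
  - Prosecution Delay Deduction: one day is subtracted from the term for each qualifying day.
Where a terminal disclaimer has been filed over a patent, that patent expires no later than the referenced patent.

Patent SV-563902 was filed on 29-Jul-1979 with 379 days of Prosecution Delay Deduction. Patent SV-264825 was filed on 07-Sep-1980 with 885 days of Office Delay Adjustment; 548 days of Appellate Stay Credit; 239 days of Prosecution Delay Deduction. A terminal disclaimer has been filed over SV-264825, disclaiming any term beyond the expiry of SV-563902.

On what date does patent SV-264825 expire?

Natural term of SV-264825:
  Base: filing + 20 years → 7 September 2000.
  Office Delay Adjustment: +885 days → 9 February 2003.
  Appellate Stay Credit: +548 days → 10 August 2004.
  Prosecution Delay Deduction: −239 days → 15 December 2003.
Expiry of referenced patent SV-563902:
  Base: filing + 20 years → 29 July 1999.
  Prosecution Delay Deduction: −379 days → 15 July 1998.
Terminal disclaimer: SV-264825 expires on the earlier of 15 December 2003 and 15 July 1998.

1998-07-15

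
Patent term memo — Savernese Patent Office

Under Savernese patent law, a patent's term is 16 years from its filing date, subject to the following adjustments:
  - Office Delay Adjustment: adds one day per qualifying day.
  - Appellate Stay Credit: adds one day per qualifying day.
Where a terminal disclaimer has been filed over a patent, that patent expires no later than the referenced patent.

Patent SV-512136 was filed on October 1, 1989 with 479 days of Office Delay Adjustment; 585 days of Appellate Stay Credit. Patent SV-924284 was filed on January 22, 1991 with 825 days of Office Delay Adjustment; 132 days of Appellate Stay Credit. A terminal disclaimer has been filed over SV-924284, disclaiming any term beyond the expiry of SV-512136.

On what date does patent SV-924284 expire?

2008-08-30

Natural term of SV-924284:
  Base: filing + 16 years → 22 January 2007.
  Office Delay Adjustment: +825 days → 26 April 2009.
  Appellate Stay Credit: +132 days → 5 September 2009.
Expiry of referenced patent SV-512136:
  Base: filing + 16 years → 1 October 2005.
  Office Delay Adjustment: +479 days → 23 January 2007.
  Appellate Stay Credit: +585 days → 30 August 2008.
Terminal disclaimer: SV-924284 expires on the earlier of 5 September 2009 and 30 August 2008.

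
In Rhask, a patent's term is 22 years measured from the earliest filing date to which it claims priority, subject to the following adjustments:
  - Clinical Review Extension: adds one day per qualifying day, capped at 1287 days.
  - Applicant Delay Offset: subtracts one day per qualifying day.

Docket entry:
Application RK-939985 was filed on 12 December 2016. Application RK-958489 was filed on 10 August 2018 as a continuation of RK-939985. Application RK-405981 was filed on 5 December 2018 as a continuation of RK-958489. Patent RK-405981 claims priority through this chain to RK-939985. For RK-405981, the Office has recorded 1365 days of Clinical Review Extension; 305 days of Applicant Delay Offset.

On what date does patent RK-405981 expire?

August 20, 2041

Earliest priority filing: 12 December 2016.
Base term: 12 December 2016 + 22 years → 12 December 2038.
Clinical Review Extension: 1365 days claimed exceeds the 1287-day cap, so +1287 days → 21 June 2042.
Applicant Delay Offset: −305 days → 20 August 2041.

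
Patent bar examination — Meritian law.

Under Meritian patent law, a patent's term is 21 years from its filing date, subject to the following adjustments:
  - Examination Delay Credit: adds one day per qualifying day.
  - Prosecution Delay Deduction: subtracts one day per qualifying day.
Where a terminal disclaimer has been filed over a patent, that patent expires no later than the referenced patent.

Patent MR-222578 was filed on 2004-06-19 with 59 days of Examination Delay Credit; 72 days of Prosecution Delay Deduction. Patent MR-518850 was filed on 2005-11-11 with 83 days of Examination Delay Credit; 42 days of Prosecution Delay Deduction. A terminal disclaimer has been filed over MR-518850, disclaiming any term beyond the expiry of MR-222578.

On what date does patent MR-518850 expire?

2025-06-06

Natural term of MR-518850:
  Base: filing + 21 years → 11 November 2026.
  Examination Delay Credit: +83 days → 2 February 2027.
  Prosecution Delay Deduction: −42 days → 22 December 2026.
Expiry of referenced patent MR-222578:
  Base: filing + 21 years → 19 June 2025.
  Examination Delay Credit: +59 days → 17 August 2025.
  Prosecution Delay Deduction: −72 days → 6 June 2025.
Terminal disclaimer: MR-518850 expires on the earlier of 22 December 2026 and 6 June 2025.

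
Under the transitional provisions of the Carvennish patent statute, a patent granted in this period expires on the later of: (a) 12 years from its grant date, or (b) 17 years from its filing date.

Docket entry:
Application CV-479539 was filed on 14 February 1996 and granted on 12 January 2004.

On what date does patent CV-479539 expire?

(a) grant + 12 years → 12 January 2016.
(b) filing + 17 years → 14 February 2013.
Later of the two: 12 January 2016.

January 12, 2016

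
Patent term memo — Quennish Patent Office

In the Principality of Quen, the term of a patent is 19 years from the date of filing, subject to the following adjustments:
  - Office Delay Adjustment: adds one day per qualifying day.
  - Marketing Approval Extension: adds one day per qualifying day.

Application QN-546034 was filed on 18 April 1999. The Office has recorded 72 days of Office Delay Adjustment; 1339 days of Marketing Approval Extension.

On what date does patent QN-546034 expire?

Base term: filing date + 19 years → 18 April 2018.
Office Delay Adjustment: +72 days → 29 June 2018.
Marketing Approval Extension: +1339 days → 27 February 2022.

February 27, 2022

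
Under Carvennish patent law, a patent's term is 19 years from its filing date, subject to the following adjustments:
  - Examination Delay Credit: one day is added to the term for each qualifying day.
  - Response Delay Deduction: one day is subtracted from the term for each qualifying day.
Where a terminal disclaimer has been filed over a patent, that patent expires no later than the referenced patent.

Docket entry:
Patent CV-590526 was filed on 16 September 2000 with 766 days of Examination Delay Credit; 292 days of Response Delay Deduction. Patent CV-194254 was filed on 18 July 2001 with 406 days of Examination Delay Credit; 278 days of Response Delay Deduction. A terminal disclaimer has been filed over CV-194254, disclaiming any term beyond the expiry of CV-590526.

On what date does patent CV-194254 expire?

November 23, 2020

Natural term of CV-194254:
  Base: filing + 19 years → 18 July 2020.
  Examination Delay Credit: +406 days → 28 August 2021.
  Response Delay Deduction: −278 days → 23 November 2020.
Expiry of referenced patent CV-590526:
  Base: filing + 19 years → 16 September 2019.
  Examination Delay Credit: +766 days → 21 October 2021.
  Response Delay Deduction: −292 days → 2 January 2021.
Terminal disclaimer: CV-194254 expires on the earlier of 23 November 2020 and 2 January 2021.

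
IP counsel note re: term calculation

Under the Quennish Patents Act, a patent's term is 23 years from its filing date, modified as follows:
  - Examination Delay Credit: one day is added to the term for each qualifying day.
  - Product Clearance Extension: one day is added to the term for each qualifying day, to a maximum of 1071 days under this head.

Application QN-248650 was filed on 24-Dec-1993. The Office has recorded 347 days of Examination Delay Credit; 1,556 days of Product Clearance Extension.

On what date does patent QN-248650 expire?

Base term: filing date + 23 years → 24 December 2016.
Examination Delay Credit: +347 days → 6 December 2017.
Product Clearance Extension: 1556 days claimed exceeds the 1071-day cap, so +1071 days → 11 November 2020.

2020-11-11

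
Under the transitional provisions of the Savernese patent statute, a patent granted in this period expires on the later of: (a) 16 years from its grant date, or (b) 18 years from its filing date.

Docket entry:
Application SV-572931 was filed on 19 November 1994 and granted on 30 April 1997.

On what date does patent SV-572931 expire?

(a) grant + 16 years → 30 April 2013.
(b) filing + 18 years → 19 November 2012.
Later of the two: 30 April 2013.

April 30, 2013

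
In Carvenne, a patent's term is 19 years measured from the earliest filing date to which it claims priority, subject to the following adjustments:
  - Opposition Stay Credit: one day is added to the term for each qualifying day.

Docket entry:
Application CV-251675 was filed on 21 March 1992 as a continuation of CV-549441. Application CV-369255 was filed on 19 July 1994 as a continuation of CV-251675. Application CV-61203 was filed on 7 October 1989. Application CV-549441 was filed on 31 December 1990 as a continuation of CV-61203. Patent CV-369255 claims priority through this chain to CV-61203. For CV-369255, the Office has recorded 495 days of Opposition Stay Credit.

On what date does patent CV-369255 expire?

Earliest priority filing: 7 October 1989.
Base term: 7 October 1989 + 19 years → 7 October 2008.
Opposition Stay Credit: +495 days → 14 February 2010.

2010-02-14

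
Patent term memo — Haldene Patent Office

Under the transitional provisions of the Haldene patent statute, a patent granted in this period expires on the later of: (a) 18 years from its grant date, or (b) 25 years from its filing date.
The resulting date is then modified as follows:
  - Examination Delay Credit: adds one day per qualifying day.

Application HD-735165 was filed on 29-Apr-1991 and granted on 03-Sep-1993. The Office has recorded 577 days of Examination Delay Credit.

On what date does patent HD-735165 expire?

(a) grant + 18 years → 3 September 2011.
(b) filing + 25 years → 29 April 2016.
Later of the two: 29 April 2016.
Examination Delay Credit: +577 days → 27 November 2017.

2017-11-27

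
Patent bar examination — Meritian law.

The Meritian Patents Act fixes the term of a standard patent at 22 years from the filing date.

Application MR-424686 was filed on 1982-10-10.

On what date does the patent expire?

2004-10-10

Filing date + 22 years → 10 October 2004.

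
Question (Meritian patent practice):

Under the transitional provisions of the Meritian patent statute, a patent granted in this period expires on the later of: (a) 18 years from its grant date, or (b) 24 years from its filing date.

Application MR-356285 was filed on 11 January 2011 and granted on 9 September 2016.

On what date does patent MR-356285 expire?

(a) grant + 18 years → 9 September 2034.
(b) filing + 24 years → 11 January 2035.
Later of the two: 11 January 2035.

January 11, 2035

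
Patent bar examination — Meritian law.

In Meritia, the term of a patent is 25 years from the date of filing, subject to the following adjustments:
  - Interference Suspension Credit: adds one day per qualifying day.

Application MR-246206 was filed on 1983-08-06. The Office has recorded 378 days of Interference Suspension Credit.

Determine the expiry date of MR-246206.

August 19, 2009

Base term: filing date + 25 years → 6 August 2008.
Interference Suspension Credit: +378 days → 19 August 2009.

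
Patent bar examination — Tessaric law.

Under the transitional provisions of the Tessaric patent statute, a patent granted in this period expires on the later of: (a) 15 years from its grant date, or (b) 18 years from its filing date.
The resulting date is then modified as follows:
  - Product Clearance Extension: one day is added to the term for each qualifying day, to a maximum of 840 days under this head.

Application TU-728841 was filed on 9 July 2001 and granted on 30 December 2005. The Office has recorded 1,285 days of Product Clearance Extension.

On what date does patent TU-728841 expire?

(a) grant + 15 years → 30 December 2020.
(b) filing + 18 years → 9 July 2019.
Later of the two: 30 December 2020.
Product Clearance Extension: 1285 days claimed exceeds the 840-day cap, so +840 days → 19 April 2023.

April 19, 2023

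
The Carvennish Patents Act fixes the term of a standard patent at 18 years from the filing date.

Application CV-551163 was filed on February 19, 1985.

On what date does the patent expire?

2003-02-19

Filing date + 18 years → 19 February 2003.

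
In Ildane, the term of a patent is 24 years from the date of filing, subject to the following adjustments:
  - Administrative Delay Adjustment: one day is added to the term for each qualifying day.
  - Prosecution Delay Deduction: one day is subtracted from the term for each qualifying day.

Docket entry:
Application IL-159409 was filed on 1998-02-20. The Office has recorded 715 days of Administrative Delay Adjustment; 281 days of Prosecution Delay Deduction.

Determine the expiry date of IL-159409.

Base term: filing date + 24 years → 20 February 2022.
Administrative Delay Adjustment: +715 days → 5 February 2024.
Prosecution Delay Deduction: −281 days → 30 April 2023.

April 30, 2023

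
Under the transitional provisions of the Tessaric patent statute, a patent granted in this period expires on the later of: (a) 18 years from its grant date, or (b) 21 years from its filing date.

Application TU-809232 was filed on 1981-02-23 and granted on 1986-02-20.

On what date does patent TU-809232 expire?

February 20, 2004

(a) grant + 18 years → 20 February 2004.
(b) filing + 21 years → 23 February 2002.
Later of the two: 20 February 2004.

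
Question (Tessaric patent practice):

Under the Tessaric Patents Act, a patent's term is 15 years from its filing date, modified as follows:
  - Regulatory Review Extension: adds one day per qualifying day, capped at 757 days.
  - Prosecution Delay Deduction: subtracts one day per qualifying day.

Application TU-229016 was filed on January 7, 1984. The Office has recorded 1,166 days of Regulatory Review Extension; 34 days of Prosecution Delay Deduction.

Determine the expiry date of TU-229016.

Base term: filing date + 15 years → 7 January 1999.
Regulatory Review Extension: 1166 days claimed exceeds the 757-day cap, so +757 days → 2 February 2001.
Prosecution Delay Deduction: −34 days → 30 December 2000.

December 30, 2000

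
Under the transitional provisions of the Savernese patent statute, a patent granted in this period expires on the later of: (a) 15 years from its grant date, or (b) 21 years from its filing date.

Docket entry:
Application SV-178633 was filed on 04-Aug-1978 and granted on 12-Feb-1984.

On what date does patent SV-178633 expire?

August 4, 1999

(a) grant + 15 years → 12 February 1999.
(b) filing + 21 years → 4 August 1999.
Later of the two: 4 August 1999.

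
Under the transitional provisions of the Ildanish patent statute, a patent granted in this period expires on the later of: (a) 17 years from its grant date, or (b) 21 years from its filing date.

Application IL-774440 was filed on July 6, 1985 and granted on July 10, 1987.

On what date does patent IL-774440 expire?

July 6, 2006

(a) grant + 17 years → 10 July 2004.
(b) filing + 21 years → 6 July 2006.
Later of the two: 6 July 2006.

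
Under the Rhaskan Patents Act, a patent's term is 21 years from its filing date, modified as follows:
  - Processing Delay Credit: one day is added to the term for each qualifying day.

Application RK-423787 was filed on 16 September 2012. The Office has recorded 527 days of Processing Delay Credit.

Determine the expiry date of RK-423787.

Base term: filing date + 21 years → 16 September 2033.
Processing Delay Credit: +527 days → 25 February 2035.

February 25, 2035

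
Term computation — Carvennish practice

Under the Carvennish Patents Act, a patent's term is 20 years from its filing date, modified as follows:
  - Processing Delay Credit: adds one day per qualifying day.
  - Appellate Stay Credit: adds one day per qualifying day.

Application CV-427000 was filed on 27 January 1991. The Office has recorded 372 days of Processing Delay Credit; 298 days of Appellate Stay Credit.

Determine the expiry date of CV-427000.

2012-11-27

Base term: filing date + 20 years → 27 January 2011.
Processing Delay Credit: +372 days → 3 February 2012.
Appellate Stay Credit: +298 days → 27 November 2012.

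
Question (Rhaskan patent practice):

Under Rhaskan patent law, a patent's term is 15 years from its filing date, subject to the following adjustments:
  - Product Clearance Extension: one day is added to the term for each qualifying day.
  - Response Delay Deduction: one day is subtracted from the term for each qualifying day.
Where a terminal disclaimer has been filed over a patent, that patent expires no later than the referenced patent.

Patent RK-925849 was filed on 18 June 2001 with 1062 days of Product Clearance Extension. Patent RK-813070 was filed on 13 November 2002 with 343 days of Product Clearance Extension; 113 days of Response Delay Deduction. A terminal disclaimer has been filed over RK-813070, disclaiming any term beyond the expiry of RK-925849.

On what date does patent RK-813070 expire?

Natural term of RK-813070:
  Base: filing + 15 years → 13 November 2017.
  Product Clearance Extension: +343 days → 22 October 2018.
  Response Delay Deduction: −113 days → 1 July 2018.
Expiry of referenced patent RK-925849:
  Base: filing + 15 years → 18 June 2016.
  Product Clearance Extension: +1062 days → 16 May 2019.
Terminal disclaimer: RK-813070 expires on the earlier of 1 July 2018 and 16 May 2019.

July 1, 2018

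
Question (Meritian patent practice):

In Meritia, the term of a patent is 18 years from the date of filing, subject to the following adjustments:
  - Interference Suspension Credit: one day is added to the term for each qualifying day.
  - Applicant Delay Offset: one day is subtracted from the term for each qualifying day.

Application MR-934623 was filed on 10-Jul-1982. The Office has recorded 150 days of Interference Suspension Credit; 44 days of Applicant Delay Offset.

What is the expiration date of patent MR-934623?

October 24, 2000

Base term: filing date + 18 years → 10 July 2000.
Interference Suspension Credit: +150 days → 7 December 2000.
Applicant Delay Offset: −44 days → 24 October 2000.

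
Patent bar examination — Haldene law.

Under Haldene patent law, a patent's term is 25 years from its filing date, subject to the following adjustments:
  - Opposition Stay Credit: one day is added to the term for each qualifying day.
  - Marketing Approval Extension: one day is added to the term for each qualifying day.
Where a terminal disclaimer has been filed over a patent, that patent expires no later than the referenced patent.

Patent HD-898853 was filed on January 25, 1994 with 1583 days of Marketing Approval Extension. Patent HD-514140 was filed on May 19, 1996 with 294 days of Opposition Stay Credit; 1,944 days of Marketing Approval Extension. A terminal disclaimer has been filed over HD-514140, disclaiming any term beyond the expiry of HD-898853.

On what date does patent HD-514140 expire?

May 27, 2023

Natural term of HD-514140:
  Base: filing + 25 years → 19 May 2021.
  Opposition Stay Credit: +294 days → 9 March 2022.
  Marketing Approval Extension: +1944 days → 5 July 2027.
Expiry of referenced patent HD-898853:
  Base: filing + 25 years → 25 January 2019.
  Marketing Approval Extension: +1583 days → 27 May 2023.
Terminal disclaimer: HD-514140 expires on the earlier of 5 July 2027 and 27 May 2023.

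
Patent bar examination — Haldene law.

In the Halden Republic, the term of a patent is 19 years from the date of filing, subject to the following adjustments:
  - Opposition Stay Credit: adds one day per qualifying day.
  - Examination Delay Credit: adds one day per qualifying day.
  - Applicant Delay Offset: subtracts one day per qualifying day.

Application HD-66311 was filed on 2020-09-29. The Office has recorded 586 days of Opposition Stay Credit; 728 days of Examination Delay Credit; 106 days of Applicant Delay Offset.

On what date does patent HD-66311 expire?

January 19, 2043

Base term: filing date + 19 years → 29 September 2039.
Opposition Stay Credit: +586 days → 7 May 2041.
Examination Delay Credit: +728 days → 5 May 2043.
Applicant Delay Offset: −106 days → 19 January 2043.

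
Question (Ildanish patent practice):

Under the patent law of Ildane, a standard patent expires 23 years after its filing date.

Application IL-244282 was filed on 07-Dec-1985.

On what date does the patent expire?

Filing date + 23 years → 7 December 2008.

2008-12-07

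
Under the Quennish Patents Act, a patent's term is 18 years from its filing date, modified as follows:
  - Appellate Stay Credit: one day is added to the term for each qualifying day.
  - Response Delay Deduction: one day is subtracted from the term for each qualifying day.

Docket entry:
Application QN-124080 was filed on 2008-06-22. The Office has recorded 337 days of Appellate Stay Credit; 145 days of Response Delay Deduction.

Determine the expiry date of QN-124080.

Base term: filing date + 18 years → 22 June 2026.
Appellate Stay Credit: +337 days → 25 May 2027.
Response Delay Deduction: −145 days → 31 December 2026.

December 31, 2026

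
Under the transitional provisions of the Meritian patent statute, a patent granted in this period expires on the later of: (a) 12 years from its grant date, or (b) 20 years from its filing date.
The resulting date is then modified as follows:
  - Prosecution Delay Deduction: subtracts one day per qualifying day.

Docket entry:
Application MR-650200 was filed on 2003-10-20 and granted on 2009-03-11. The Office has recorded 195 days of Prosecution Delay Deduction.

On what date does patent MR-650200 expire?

April 8, 2023

(a) grant + 12 years → 11 March 2021.
(b) filing + 20 years → 20 October 2023.
Later of the two: 20 October 2023.
Prosecution Delay Deduction: −195 days → 8 April 2023.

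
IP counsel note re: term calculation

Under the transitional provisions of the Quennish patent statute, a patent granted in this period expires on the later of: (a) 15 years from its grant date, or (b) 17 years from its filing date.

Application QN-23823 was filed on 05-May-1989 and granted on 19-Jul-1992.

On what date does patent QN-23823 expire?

(a) grant + 15 years → 19 July 2007.
(b) filing + 17 years → 5 May 2006.
Later of the two: 19 July 2007.

2007-07-19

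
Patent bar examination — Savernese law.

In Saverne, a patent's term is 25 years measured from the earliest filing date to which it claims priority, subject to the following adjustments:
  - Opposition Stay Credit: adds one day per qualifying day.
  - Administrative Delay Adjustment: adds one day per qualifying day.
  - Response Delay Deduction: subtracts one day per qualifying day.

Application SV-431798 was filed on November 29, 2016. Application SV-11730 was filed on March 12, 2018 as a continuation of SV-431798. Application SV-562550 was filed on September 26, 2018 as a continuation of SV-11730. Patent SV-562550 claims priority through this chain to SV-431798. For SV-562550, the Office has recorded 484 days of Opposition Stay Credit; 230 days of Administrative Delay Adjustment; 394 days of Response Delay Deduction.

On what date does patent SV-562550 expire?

2042-10-15

Earliest priority filing: 29 November 2016.
Base term: 29 November 2016 + 25 years → 29 November 2041.
Opposition Stay Credit: +484 days → 28 March 2043.
Administrative Delay Adjustment: +230 days → 13 November 2043.
Response Delay Deduction: −394 days → 15 October 2042.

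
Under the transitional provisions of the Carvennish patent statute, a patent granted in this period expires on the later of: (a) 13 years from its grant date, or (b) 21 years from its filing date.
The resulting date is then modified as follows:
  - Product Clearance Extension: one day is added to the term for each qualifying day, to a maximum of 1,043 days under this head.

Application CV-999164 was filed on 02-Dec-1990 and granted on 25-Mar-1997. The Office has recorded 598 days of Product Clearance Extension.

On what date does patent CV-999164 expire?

July 22, 2013

(a) grant + 13 years → 25 March 2010.
(b) filing + 21 years → 2 December 2011.
Later of the two: 2 December 2011.
Product Clearance Extension: 598 days (within the 1043-day cap) → +598 days → 22 July 2013.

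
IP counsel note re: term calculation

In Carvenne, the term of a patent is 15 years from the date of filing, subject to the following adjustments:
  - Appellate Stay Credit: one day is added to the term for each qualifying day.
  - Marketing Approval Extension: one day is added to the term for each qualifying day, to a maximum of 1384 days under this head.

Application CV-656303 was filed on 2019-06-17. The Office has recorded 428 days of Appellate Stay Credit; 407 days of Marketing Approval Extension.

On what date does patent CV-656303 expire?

Base term: filing date + 15 years → 17 June 2034.
Appellate Stay Credit: +428 days → 19 August 2035.
Marketing Approval Extension: 407 days (within the 1384-day cap) → +407 days → 29 September 2036.

September 29, 2036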